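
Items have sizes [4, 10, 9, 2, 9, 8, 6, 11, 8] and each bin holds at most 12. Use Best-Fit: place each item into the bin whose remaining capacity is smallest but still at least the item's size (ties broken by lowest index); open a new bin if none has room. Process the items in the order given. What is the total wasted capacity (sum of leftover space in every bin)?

4 → bin 1 (remaining 8)
10 → bin 2 (remaining 2)
9 → bin 3 (remaining 3)
2 → bin 2 (remaining 0)
9 → bin 4 (remaining 3)
8 → bin 1 (remaining 0)
6 → bin 5 (remaining 6)
11 → bin 6 (remaining 1)
8 → bin 7 (remaining 4)
7 bins × 12 = 84; used 67; unused 17.

17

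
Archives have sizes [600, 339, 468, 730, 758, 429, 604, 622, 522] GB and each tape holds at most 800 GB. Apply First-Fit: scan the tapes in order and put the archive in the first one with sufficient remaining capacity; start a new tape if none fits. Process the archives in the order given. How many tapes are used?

8 tapes

600 GB → tape 1 (remaining 200 GB)
339 GB → tape 2 (remaining 461 GB)
468 GB → tape 3 (remaining 332 GB)
730 GB → tape 4 (remaining 70 GB)
758 GB → tape 5 (remaining 42 GB)
429 GB → tape 2 (remaining 32 GB)
604 GB → tape 6 (remaining 196 GB)
622 GB → tape 7 (remaining 178 GB)
522 GB → tape 8 (remaining 278 GB)
Final tapes: [600] [339,429] [468] [730] [758] [604] [622] [522].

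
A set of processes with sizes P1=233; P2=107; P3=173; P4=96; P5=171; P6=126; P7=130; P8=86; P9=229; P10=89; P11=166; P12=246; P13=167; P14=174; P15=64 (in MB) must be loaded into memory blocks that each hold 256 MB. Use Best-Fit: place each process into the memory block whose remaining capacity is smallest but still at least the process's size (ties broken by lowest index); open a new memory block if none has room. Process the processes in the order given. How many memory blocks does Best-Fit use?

11

memory block 1: place P1 (233 MB), 23 MB left
memory block 2: place P2 (107 MB), 149 MB left
memory block 3: place P3 (173 MB), 83 MB left
memory block 2: place P4 (96 MB), 53 MB left
memory block 4: place P5 (171 MB), 85 MB left
memory block 5: place P6 (126 MB), 130 MB left
memory block 5: place P7 (130 MB), 0 MB left
memory block 6: place P8 (86 MB), 170 MB left
memory block 7: place P9 (229 MB), 27 MB left
memory block 6: place P10 (89 MB), 81 MB left
memory block 8: place P11 (166 MB), 90 MB left
memory block 9: place P12 (246 MB), 10 MB left
memory block 10: place P13 (167 MB), 89 MB left
memory block 11: place P14 (174 MB), 82 MB left
memory block 6: place P15 (64 MB), 17 MB left
Final memory blocks: [233] [107,96] [173] [171] [126,130] [86,89,64] [229] [166] [246] [167] [174].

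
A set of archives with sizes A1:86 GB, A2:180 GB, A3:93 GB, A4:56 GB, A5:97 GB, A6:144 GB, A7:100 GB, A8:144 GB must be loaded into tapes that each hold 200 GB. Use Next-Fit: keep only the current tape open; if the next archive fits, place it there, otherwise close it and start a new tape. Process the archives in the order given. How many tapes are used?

7

tape 1: place A1 (86 GB), 114 GB left
tape 2: place A2 (180 GB), 20 GB left
tape 3: place A3 (93 GB), 107 GB left
tape 3: place A4 (56 GB), 51 GB left
tape 4: place A5 (97 GB), 103 GB left
tape 5: place A6 (144 GB), 56 GB left
tape 6: place A7 (100 GB), 100 GB left
tape 7: place A8 (144 GB), 56 GB left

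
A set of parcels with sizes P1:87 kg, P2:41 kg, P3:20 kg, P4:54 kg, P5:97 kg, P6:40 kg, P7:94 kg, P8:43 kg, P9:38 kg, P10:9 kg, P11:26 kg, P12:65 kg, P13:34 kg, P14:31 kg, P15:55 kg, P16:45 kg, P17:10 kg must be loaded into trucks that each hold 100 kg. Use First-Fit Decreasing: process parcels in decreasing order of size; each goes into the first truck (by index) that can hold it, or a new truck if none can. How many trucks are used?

Sorted descending: 97, 94, 87, 65, 55, 54, 45, 43, 41, 40, 38, 34, 31, 26, 20, 10, 9.
truck 1: place 97 kg, 3 kg left
truck 2: place 94 kg, 6 kg left
truck 3: place 87 kg, 13 kg left
truck 4: place 65 kg, 35 kg left
truck 5: place 55 kg, 45 kg left
truck 6: place 54 kg, 46 kg left
truck 5: place 45 kg, 0 kg left
truck 6: place 43 kg, 3 kg left
truck 7: place 41 kg, 59 kg left
truck 7: place 40 kg, 19 kg left
truck 8: place 38 kg, 62 kg left
truck 4: place 34 kg, 1 kg left
truck 8: place 31 kg, 31 kg left
truck 8: place 26 kg, 5 kg left
truck 9: place 20 kg, 80 kg left
truck 3: place 10 kg, 3 kg left
truck 7: place 9 kg, 10 kg left

9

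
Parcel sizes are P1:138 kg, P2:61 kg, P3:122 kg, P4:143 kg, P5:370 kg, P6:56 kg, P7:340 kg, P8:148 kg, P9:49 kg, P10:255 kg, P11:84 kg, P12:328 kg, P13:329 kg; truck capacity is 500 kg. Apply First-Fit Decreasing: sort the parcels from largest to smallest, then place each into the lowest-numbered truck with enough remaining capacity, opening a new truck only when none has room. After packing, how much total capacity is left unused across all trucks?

Sorted descending: 370, 340, 329, 328, 255, 148, 143, 138, 122, 84, 61, 56, 49.
370 kg → truck 1 (remaining 130 kg)
340 kg → truck 2 (remaining 160 kg)
329 kg → truck 3 (remaining 171 kg)
328 kg → truck 4 (remaining 172 kg)
255 kg → truck 5 (remaining 245 kg)
148 kg → truck 2 (remaining 12 kg)
143 kg → truck 3 (remaining 28 kg)
138 kg → truck 4 (remaining 34 kg)
122 kg → truck 1 (remaining 8 kg)
84 kg → truck 5 (remaining 161 kg)
61 kg → truck 5 (remaining 100 kg)
56 kg → truck 5 (remaining 44 kg)
49 kg → truck 6 (remaining 451 kg)
6 trucks × 500 kg = 3000 kg; used 2423 kg; unused 577 kg.

577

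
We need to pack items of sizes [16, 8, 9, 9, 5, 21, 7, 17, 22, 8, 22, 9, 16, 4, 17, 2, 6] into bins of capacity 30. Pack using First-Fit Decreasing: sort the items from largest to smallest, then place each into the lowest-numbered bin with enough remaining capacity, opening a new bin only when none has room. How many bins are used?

7

Sorted descending: 22, 22, 21, 17, 17, 16, 16, 9, 9, 9, 8, 8, 7, 6, 5, 4, 2.
22 → bin 1 (remaining 8)
22 → bin 2 (remaining 8)
21 → bin 3 (remaining 9)
17 → bin 4 (remaining 13)
17 → bin 5 (remaining 13)
16 → bin 6 (remaining 14)
16 → bin 7 (remaining 14)
9 → bin 3 (remaining 0)
9 → bin 4 (remaining 4)
9 → bin 5 (remaining 4)
8 → bin 1 (remaining 0)
8 → bin 2 (remaining 0)
7 → bin 6 (remaining 7)
6 → bin 6 (remaining 1)
5 → bin 7 (remaining 9)
4 → bin 4 (remaining 0)
2 → bin 5 (remaining 2)
Final bins: [22,8] [22,8] [21,9] [17,9,4] [17,9,2] [16,7,6] [16,5].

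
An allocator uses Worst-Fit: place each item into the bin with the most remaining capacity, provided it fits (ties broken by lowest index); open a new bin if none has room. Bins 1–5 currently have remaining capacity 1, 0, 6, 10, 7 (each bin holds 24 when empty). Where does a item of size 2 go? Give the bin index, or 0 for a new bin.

Bins with room: bin 3 (6), bin 4 (10), bin 5 (7).
Most room is bin 4 with 10 free.

4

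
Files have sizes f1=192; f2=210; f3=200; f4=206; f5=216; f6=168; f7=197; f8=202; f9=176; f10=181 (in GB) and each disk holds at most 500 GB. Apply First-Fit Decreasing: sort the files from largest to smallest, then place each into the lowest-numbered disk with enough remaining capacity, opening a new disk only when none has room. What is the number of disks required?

Sorted descending: 216, 210, 206, 202, 200, 197, 192, 181, 176, 168.
Put 216 GB in disk 1; 284 GB remain.
Put 210 GB in disk 1; 74 GB remain.
Put 206 GB in disk 2; 294 GB remain.
Put 202 GB in disk 2; 92 GB remain.
Put 200 GB in disk 3; 300 GB remain.
Put 197 GB in disk 3; 103 GB remain.
Put 192 GB in disk 4; 308 GB remain.
Put 181 GB in disk 4; 127 GB remain.
Put 176 GB in disk 5; 324 GB remain.
Put 168 GB in disk 5; 156 GB remain.

5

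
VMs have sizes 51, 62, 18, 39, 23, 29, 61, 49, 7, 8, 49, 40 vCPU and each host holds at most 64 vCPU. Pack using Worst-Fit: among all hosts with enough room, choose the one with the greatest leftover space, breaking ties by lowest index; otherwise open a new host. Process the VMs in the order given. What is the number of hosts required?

8

51 vCPU → host 1 (remaining 13 vCPU)
62 vCPU → host 2 (remaining 2 vCPU)
18 vCPU → host 3 (remaining 46 vCPU)
39 vCPU → host 3 (remaining 7 vCPU)
23 vCPU → host 4 (remaining 41 vCPU)
29 vCPU → host 4 (remaining 12 vCPU)
61 vCPU → host 5 (remaining 3 vCPU)
49 vCPU → host 6 (remaining 15 vCPU)
7 vCPU → host 6 (remaining 8 vCPU)
8 vCPU → host 1 (remaining 5 vCPU)
49 vCPU → host 7 (remaining 15 vCPU)
40 vCPU → host 8 (remaining 24 vCPU)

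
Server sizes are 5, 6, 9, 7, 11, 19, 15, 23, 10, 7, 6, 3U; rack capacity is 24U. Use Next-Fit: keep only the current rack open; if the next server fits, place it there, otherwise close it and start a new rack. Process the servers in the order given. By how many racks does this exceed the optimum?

1

Next-Fit: [5,6,9] [7,11] [19] [15] [23] [10,7,6] [3] → 7 racks.
Total size 121U; any packing needs at least ⌈121/24⌉ = 6 racks.
An optimal packing achieves that bound: [23] [19,5] [15,9] [11,10,3] [7,7,6] [6] → 6 racks.
Excess: 7 − 6 = 1.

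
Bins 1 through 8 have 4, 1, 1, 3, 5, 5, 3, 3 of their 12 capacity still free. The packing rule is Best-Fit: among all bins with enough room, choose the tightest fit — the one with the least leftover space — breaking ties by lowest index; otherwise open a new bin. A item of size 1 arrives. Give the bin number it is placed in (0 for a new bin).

2

Bins with room: bin 1 (4), bin 2 (1), bin 3 (1), bin 4 (3), bin 5 (5), bin 6 (5), bin 7 (3), bin 8 (3).
Tightest fit is bin 2 with 1 free.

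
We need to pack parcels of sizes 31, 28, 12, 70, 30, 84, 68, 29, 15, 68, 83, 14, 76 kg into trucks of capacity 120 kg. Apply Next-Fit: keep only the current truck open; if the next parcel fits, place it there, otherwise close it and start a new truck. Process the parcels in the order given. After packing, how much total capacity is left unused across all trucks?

232

31 kg → truck 1 (remaining 89 kg)
28 kg → truck 1 (remaining 61 kg)
12 kg → truck 1 (remaining 49 kg)
70 kg → truck 2 (remaining 50 kg)
30 kg → truck 2 (remaining 20 kg)
84 kg → truck 3 (remaining 36 kg)
68 kg → truck 4 (remaining 52 kg)
29 kg → truck 4 (remaining 23 kg)
15 kg → truck 4 (remaining 8 kg)
68 kg → truck 5 (remaining 52 kg)
83 kg → truck 6 (remaining 37 kg)
14 kg → truck 6 (remaining 23 kg)
76 kg → truck 7 (remaining 44 kg)
7 trucks × 120 kg = 840 kg; used 608 kg; unused 232 kg.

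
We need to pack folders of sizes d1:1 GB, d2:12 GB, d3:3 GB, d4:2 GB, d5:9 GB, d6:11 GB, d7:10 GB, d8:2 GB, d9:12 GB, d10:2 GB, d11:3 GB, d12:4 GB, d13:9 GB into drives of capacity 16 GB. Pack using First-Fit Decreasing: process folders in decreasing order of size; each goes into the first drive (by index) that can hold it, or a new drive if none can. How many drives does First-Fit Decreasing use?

6

Sorted descending: 12, 12, 11, 10, 9, 9, 4, 3, 3, 2, 2, 2, 1.
drive 1: place 12 GB, 4 GB left
drive 2: place 12 GB, 4 GB left
drive 3: place 11 GB, 5 GB left
drive 4: place 10 GB, 6 GB left
drive 5: place 9 GB, 7 GB left
drive 6: place 9 GB, 7 GB left
drive 1: place 4 GB, 0 GB left
drive 2: place 3 GB, 1 GB left
drive 3: place 3 GB, 2 GB left
drive 3: place 2 GB, 0 GB left
drive 4: place 2 GB, 4 GB left
drive 4: place 2 GB, 2 GB left
drive 2: place 1 GB, 0 GB left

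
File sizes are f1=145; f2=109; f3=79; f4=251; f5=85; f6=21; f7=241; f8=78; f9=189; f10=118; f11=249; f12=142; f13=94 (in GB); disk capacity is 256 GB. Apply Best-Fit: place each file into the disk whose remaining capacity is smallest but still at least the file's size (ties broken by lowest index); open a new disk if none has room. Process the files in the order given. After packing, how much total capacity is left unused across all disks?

disk 1: place f1 (145 GB), 111 GB left
disk 1: place f2 (109 GB), 2 GB left
disk 2: place f3 (79 GB), 177 GB left
disk 3: place f4 (251 GB), 5 GB left
disk 2: place f5 (85 GB), 92 GB left
disk 2: place f6 (21 GB), 71 GB left
disk 4: place f7 (241 GB), 15 GB left
disk 5: place f8 (78 GB), 178 GB left
disk 6: place f9 (189 GB), 67 GB left
disk 5: place f10 (118 GB), 60 GB left
disk 7: place f11 (249 GB), 7 GB left
disk 8: place f12 (142 GB), 114 GB left
disk 8: place f13 (94 GB), 20 GB left
8 disks × 256 GB = 2048 GB; used 1801 GB; unused 247 GB.

247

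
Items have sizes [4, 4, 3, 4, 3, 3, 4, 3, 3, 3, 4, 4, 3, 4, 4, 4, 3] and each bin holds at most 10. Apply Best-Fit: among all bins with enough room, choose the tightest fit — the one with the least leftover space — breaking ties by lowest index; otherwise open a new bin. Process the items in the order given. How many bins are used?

Put 4 in bin 1; 6 remain.
Put 4 in bin 1; 2 remain.
Put 3 in bin 2; 7 remain.
Put 4 in bin 2; 3 remain.
Put 3 in bin 2; 0 remain.
Put 3 in bin 3; 7 remain.
Put 4 in bin 3; 3 remain.
Put 3 in bin 3; 0 remain.
Put 3 in bin 4; 7 remain.
Put 3 in bin 4; 4 remain.
Put 4 in bin 4; 0 remain.
Put 4 in bin 5; 6 remain.
Put 3 in bin 5; 3 remain.
Put 4 in bin 6; 6 remain.
Put 4 in bin 6; 2 remain.
Put 4 in bin 7; 6 remain.
Put 3 in bin 5; 0 remain.

7 bins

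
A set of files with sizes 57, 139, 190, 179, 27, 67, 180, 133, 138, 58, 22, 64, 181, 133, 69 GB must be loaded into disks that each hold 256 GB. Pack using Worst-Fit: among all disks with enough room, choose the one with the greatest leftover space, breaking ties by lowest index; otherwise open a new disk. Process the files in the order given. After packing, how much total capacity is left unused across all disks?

57 GB → disk 1 (remaining 199 GB)
139 GB → disk 1 (remaining 60 GB)
190 GB → disk 2 (remaining 66 GB)
179 GB → disk 3 (remaining 77 GB)
27 GB → disk 3 (remaining 50 GB)
67 GB → disk 4 (remaining 189 GB)
180 GB → disk 4 (remaining 9 GB)
133 GB → disk 5 (remaining 123 GB)
138 GB → disk 6 (remaining 118 GB)
58 GB → disk 5 (remaining 65 GB)
22 GB → disk 6 (remaining 96 GB)
64 GB → disk 6 (remaining 32 GB)
181 GB → disk 7 (remaining 75 GB)
133 GB → disk 8 (remaining 123 GB)
69 GB → disk 8 (remaining 54 GB)
8 disks × 256 GB = 2048 GB; used 1637 GB; unused 411 GB.

411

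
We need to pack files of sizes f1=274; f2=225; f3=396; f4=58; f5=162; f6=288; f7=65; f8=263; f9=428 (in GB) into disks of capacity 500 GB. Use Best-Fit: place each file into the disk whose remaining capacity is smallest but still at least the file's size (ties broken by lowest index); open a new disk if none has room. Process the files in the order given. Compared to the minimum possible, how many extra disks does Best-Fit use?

Best-Fit: [274,225] [396,58] [162,288] [65,263] [428] → 5 disks.
Total size 2159 GB; any packing needs at least ⌈2159/500⌉ = 5 disks.
So 5 is already optimal.

0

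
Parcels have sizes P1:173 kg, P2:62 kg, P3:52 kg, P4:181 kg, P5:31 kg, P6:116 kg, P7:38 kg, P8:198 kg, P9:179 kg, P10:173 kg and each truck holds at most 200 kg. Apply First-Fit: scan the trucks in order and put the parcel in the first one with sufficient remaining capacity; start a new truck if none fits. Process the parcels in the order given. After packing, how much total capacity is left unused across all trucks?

197

Put P1 (173 kg) in truck 1; 27 kg remain.
Put P2 (62 kg) in truck 2; 138 kg remain.
Put P3 (52 kg) in truck 2; 86 kg remain.
Put P4 (181 kg) in truck 3; 19 kg remain.
Put P5 (31 kg) in truck 2; 55 kg remain.
Put P6 (116 kg) in truck 4; 84 kg remain.
Put P7 (38 kg) in truck 2; 17 kg remain.
Put P8 (198 kg) in truck 5; 2 kg remain.
Put P9 (179 kg) in truck 6; 21 kg remain.
Put P10 (173 kg) in truck 7; 27 kg remain.
7 trucks × 200 kg = 1400 kg; used 1203 kg; unused 197 kg.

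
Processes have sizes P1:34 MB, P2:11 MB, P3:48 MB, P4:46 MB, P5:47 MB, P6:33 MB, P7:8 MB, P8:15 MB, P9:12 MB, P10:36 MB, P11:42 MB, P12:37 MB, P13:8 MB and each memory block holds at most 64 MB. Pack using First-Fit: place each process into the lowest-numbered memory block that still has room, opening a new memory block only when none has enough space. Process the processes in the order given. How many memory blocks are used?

8

P1 (34 MB) → memory block 1 (remaining 30 MB)
P2 (11 MB) → memory block 1 (remaining 19 MB)
P3 (48 MB) → memory block 2 (remaining 16 MB)
P4 (46 MB) → memory block 3 (remaining 18 MB)
P5 (47 MB) → memory block 4 (remaining 17 MB)
P6 (33 MB) → memory block 5 (remaining 31 MB)
P7 (8 MB) → memory block 1 (remaining 11 MB)
P8 (15 MB) → memory block 2 (remaining 1 MB)
P9 (12 MB) → memory block 3 (remaining 6 MB)
P10 (36 MB) → memory block 6 (remaining 28 MB)
P11 (42 MB) → memory block 7 (remaining 22 MB)
P12 (37 MB) → memory block 8 (remaining 27 MB)
P13 (8 MB) → memory block 1 (remaining 3 MB)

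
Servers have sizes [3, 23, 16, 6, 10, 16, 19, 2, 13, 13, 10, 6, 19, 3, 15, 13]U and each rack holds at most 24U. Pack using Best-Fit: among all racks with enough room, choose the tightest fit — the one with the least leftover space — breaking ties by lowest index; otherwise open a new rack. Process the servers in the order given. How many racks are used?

10

Put 3U in rack 1; 21U remain.
Put 23U in rack 2; 1U remain.
Put 16U in rack 1; 5U remain.
Put 6U in rack 3; 18U remain.
Put 10U in rack 3; 8U remain.
Put 16U in rack 4; 8U remain.
Put 19U in rack 5; 5U remain.
Put 2U in rack 1; 3U remain.
Put 13U in rack 6; 11U remain.
Put 13U in rack 7; 11U remain.
Put 10U in rack 6; 1U remain.
Put 6U in rack 3; 2U remain.
Put 19U in rack 8; 5U remain.
Put 3U in rack 1; 0U remain.
Put 15U in rack 9; 9U remain.
Put 13U in rack 10; 11U remain.
Final racks: [3,16,2,3] [23] [6,10,6] [16] [19] [13,10] [13] [19] [15] [13].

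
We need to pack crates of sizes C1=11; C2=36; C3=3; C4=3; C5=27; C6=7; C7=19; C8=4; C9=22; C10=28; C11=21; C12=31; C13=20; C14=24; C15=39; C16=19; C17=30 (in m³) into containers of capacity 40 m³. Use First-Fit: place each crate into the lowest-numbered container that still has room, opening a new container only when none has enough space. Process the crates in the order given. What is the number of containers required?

container 1: place C1 (11 m³), 29 m³ left
container 2: place C2 (36 m³), 4 m³ left
container 1: place C3 (3 m³), 26 m³ left
container 1: place C4 (3 m³), 23 m³ left
container 3: place C5 (27 m³), 13 m³ left
container 1: place C6 (7 m³), 16 m³ left
container 4: place C7 (19 m³), 21 m³ left
container 1: place C8 (4 m³), 12 m³ left
container 5: place C9 (22 m³), 18 m³ left
container 6: place C10 (28 m³), 12 m³ left
container 4: place C11 (21 m³), 0 m³ left
container 7: place C12 (31 m³), 9 m³ left
container 8: place C13 (20 m³), 20 m³ left
container 9: place C14 (24 m³), 16 m³ left
container 10: place C15 (39 m³), 1 m³ left
container 8: place C16 (19 m³), 1 m³ left
container 11: place C17 (30 m³), 10 m³ left
Final containers: [11,3,3,7,4] [36] [27] [19,21] [22] [28] [31] [20,19] [24] [39] [30].

11 containers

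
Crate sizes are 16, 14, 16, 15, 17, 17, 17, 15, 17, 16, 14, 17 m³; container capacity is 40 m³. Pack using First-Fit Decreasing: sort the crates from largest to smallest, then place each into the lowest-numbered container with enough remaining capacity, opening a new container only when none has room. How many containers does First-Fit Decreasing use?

6

Sorted descending: 17, 17, 17, 17, 17, 16, 16, 16, 15, 15, 14, 14.
Put 17 m³ in container 1; 23 m³ remain.
Put 17 m³ in container 1; 6 m³ remain.
Put 17 m³ in container 2; 23 m³ remain.
Put 17 m³ in container 2; 6 m³ remain.
Put 17 m³ in container 3; 23 m³ remain.
Put 16 m³ in container 3; 7 m³ remain.
Put 16 m³ in container 4; 24 m³ remain.
Put 16 m³ in container 4; 8 m³ remain.
Put 15 m³ in container 5; 25 m³ remain.
Put 15 m³ in container 5; 10 m³ remain.
Put 14 m³ in container 6; 26 m³ remain.
Put 14 m³ in container 6; 12 m³ remain.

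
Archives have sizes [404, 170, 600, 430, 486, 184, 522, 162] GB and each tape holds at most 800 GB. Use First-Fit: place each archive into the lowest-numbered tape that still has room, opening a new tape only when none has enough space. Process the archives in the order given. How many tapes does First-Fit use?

Put 404 GB in tape 1; 396 GB remain.
Put 170 GB in tape 1; 226 GB remain.
Put 600 GB in tape 2; 200 GB remain.
Put 430 GB in tape 3; 370 GB remain.
Put 486 GB in tape 4; 314 GB remain.
Put 184 GB in tape 1; 42 GB remain.
Put 522 GB in tape 5; 278 GB remain.
Put 162 GB in tape 2; 38 GB remain.
Final tapes: [404,170,184] [600,162] [430] [486] [522].

5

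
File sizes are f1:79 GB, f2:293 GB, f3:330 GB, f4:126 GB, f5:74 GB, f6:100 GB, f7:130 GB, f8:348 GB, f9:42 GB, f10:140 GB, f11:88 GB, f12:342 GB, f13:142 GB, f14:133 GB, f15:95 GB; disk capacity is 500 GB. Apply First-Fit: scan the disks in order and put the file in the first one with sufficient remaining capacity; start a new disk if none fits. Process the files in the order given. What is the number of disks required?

6

disk 1: place f1 (79 GB), 421 GB left
disk 1: place f2 (293 GB), 128 GB left
disk 2: place f3 (330 GB), 170 GB left
disk 1: place f4 (126 GB), 2 GB left
disk 2: place f5 (74 GB), 96 GB left
disk 3: place f6 (100 GB), 400 GB left
disk 3: place f7 (130 GB), 270 GB left
disk 4: place f8 (348 GB), 152 GB left
disk 2: place f9 (42 GB), 54 GB left
disk 3: place f10 (140 GB), 130 GB left
disk 3: place f11 (88 GB), 42 GB left
disk 5: place f12 (342 GB), 158 GB left
disk 4: place f13 (142 GB), 10 GB left
disk 5: place f14 (133 GB), 25 GB left
disk 6: place f15 (95 GB), 405 GB left
Final disks: [79,293,126] [330,74,42] [100,130,140,88] [348,142] [342,133] [95].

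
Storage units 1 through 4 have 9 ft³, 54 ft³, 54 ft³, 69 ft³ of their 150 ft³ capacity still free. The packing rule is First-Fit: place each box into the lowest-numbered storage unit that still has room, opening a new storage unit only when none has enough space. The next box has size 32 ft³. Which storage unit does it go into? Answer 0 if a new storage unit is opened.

2

Storage units with room: storage unit 2 (54 ft³), storage unit 3 (54 ft³), storage unit 4 (69 ft³).
The first with room is storage unit 2.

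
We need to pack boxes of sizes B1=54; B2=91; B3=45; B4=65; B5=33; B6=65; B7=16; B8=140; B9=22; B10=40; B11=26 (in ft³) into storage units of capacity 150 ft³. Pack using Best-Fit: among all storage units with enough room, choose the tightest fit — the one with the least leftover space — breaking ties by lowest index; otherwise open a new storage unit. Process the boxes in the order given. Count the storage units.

Put B1 (54 ft³) in storage unit 1; 96 ft³ remain.
Put B2 (91 ft³) in storage unit 1; 5 ft³ remain.
Put B3 (45 ft³) in storage unit 2; 105 ft³ remain.
Put B4 (65 ft³) in storage unit 2; 40 ft³ remain.
Put B5 (33 ft³) in storage unit 2; 7 ft³ remain.
Put B6 (65 ft³) in storage unit 3; 85 ft³ remain.
Put B7 (16 ft³) in storage unit 3; 69 ft³ remain.
Put B8 (140 ft³) in storage unit 4; 10 ft³ remain.
Put B9 (22 ft³) in storage unit 3; 47 ft³ remain.
Put B10 (40 ft³) in storage unit 3; 7 ft³ remain.
Put B11 (26 ft³) in storage unit 5; 124 ft³ remain.
Final storage units: [54,91] [45,65,33] [65,16,22,40] [140] [26].

5 storage units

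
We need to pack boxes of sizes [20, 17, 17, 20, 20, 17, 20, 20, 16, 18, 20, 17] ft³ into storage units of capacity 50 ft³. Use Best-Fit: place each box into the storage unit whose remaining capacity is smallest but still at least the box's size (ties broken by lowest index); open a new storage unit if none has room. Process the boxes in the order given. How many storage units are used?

6

Put 20 ft³ in storage unit 1; 30 ft³ remain.
Put 17 ft³ in storage unit 1; 13 ft³ remain.
Put 17 ft³ in storage unit 2; 33 ft³ remain.
Put 20 ft³ in storage unit 2; 13 ft³ remain.
Put 20 ft³ in storage unit 3; 30 ft³ remain.
Put 17 ft³ in storage unit 3; 13 ft³ remain.
Put 20 ft³ in storage unit 4; 30 ft³ remain.
Put 20 ft³ in storage unit 4; 10 ft³ remain.
Put 16 ft³ in storage unit 5; 34 ft³ remain.
Put 18 ft³ in storage unit 5; 16 ft³ remain.
Put 20 ft³ in storage unit 6; 30 ft³ remain.
Put 17 ft³ in storage unit 6; 13 ft³ remain.
Final storage units: [20,17] [17,20] [20,17] [20,20] [16,18] [20,17].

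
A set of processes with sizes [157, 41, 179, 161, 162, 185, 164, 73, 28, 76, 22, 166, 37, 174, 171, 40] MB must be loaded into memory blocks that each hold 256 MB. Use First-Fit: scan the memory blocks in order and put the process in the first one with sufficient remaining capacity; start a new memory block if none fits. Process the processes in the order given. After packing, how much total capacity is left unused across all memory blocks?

memory block 1: place 157 MB, 99 MB left
memory block 1: place 41 MB, 58 MB left
memory block 2: place 179 MB, 77 MB left
memory block 3: place 161 MB, 95 MB left
memory block 4: place 162 MB, 94 MB left
memory block 5: place 185 MB, 71 MB left
memory block 6: place 164 MB, 92 MB left
memory block 2: place 73 MB, 4 MB left
memory block 1: place 28 MB, 30 MB left
memory block 3: place 76 MB, 19 MB left
memory block 1: place 22 MB, 8 MB left
memory block 7: place 166 MB, 90 MB left
memory block 4: place 37 MB, 57 MB left
memory block 8: place 174 MB, 82 MB left
memory block 9: place 171 MB, 85 MB left
memory block 4: place 40 MB, 17 MB left
9 memory blocks × 256 MB = 2304 MB; used 1836 MB; unused 468 MB.

468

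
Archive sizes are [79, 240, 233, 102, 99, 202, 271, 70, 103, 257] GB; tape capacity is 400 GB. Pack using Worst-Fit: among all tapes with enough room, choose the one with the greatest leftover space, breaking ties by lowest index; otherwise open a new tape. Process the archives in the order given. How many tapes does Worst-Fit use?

5

Put 79 GB in tape 1; 321 GB remain.
Put 240 GB in tape 1; 81 GB remain.
Put 233 GB in tape 2; 167 GB remain.
Put 102 GB in tape 2; 65 GB remain.
Put 99 GB in tape 3; 301 GB remain.
Put 202 GB in tape 3; 99 GB remain.
Put 271 GB in tape 4; 129 GB remain.
Put 70 GB in tape 4; 59 GB remain.
Put 103 GB in tape 5; 297 GB remain.
Put 257 GB in tape 5; 40 GB remain.
Final tapes: [79,240] [233,102] [99,202] [271,70] [103,257].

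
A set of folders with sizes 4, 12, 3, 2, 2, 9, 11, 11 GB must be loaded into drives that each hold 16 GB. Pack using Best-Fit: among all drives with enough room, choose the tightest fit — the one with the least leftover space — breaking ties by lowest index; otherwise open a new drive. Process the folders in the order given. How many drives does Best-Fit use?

4

4 GB → drive 1 (remaining 12 GB)
12 GB → drive 1 (remaining 0 GB)
3 GB → drive 2 (remaining 13 GB)
2 GB → drive 2 (remaining 11 GB)
2 GB → drive 2 (remaining 9 GB)
9 GB → drive 2 (remaining 0 GB)
11 GB → drive 3 (remaining 5 GB)
11 GB → drive 4 (remaining 5 GB)
Final drives: [4,12] [3,2,2,9] [11] [11].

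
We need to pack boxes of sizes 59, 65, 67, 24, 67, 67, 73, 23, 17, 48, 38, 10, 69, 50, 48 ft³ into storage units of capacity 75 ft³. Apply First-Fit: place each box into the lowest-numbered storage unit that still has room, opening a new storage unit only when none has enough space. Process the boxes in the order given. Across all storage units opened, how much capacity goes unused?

Put 59 ft³ in storage unit 1; 16 ft³ remain.
Put 65 ft³ in storage unit 2; 10 ft³ remain.
Put 67 ft³ in storage unit 3; 8 ft³ remain.
Put 24 ft³ in storage unit 4; 51 ft³ remain.
Put 67 ft³ in storage unit 5; 8 ft³ remain.
Put 67 ft³ in storage unit 6; 8 ft³ remain.
Put 73 ft³ in storage unit 7; 2 ft³ remain.
Put 23 ft³ in storage unit 4; 28 ft³ remain.
Put 17 ft³ in storage unit 4; 11 ft³ remain.
Put 48 ft³ in storage unit 8; 27 ft³ remain.
Put 38 ft³ in storage unit 9; 37 ft³ remain.
Put 10 ft³ in storage unit 1; 6 ft³ remain.
Put 69 ft³ in storage unit 10; 6 ft³ remain.
Put 50 ft³ in storage unit 11; 25 ft³ remain.
Put 48 ft³ in storage unit 12; 27 ft³ remain.
12 storage units × 75 ft³ = 900 ft³; used 725 ft³; unused 175 ft³.

175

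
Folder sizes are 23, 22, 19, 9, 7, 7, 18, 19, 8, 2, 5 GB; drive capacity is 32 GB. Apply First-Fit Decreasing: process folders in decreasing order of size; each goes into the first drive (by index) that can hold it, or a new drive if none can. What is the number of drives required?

5

Sorted descending: 23, 22, 19, 19, 18, 9, 8, 7, 7, 5, 2.
Put 23 GB in drive 1; 9 GB remain.
Put 22 GB in drive 2; 10 GB remain.
Put 19 GB in drive 3; 13 GB remain.
Put 19 GB in drive 4; 13 GB remain.
Put 18 GB in drive 5; 14 GB remain.
Put 9 GB in drive 1; 0 GB remain.
Put 8 GB in drive 2; 2 GB remain.
Put 7 GB in drive 3; 6 GB remain.
Put 7 GB in drive 4; 6 GB remain.
Put 5 GB in drive 3; 1 GB remain.
Put 2 GB in drive 2; 0 GB remain.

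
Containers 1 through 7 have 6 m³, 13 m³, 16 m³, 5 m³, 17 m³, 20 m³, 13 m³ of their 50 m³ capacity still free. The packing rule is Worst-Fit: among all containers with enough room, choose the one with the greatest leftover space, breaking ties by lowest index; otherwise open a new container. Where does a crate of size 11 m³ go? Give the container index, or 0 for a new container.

6

Containers with room: container 2 (13 m³), container 3 (16 m³), container 5 (17 m³), container 6 (20 m³), container 7 (13 m³).
Most room is container 6 with 20 m³ free.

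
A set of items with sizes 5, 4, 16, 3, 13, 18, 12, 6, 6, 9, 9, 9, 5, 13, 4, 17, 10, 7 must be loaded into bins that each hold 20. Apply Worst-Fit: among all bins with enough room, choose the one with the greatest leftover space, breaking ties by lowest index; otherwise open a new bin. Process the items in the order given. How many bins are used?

10 bins

Put 5 in bin 1; 15 remain.
Put 4 in bin 1; 11 remain.
Put 16 in bin 2; 4 remain.
Put 3 in bin 1; 8 remain.
Put 13 in bin 3; 7 remain.
Put 18 in bin 4; 2 remain.
Put 12 in bin 5; 8 remain.
Put 6 in bin 1; 2 remain.
Put 6 in bin 5; 2 remain.
Put 9 in bin 6; 11 remain.
Put 9 in bin 6; 2 remain.
Put 9 in bin 7; 11 remain.
Put 5 in bin 7; 6 remain.
Put 13 in bin 8; 7 remain.
Put 4 in bin 3; 3 remain.
Put 17 in bin 9; 3 remain.
Put 10 in bin 10; 10 remain.
Put 7 in bin 10; 3 remain.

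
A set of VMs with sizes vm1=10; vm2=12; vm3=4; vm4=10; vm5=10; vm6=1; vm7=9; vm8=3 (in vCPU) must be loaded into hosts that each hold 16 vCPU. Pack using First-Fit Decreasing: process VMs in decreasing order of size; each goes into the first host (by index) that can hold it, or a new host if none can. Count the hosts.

Sorted descending: 12, 10, 10, 10, 9, 4, 3, 1.
host 1: place 12 vCPU, 4 vCPU left
host 2: place 10 vCPU, 6 vCPU left
host 3: place 10 vCPU, 6 vCPU left
host 4: place 10 vCPU, 6 vCPU left
host 5: place 9 vCPU, 7 vCPU left
host 1: place 4 vCPU, 0 vCPU left
host 2: place 3 vCPU, 3 vCPU left
host 2: place 1 vCPU, 2 vCPU left

5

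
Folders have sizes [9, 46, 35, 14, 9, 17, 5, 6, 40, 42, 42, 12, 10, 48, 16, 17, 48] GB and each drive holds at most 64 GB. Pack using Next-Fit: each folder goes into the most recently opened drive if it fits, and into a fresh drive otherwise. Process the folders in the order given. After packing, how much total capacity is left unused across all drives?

160

drive 1: place 9 GB, 55 GB left
drive 1: place 46 GB, 9 GB left
drive 2: place 35 GB, 29 GB left
drive 2: place 14 GB, 15 GB left
drive 2: place 9 GB, 6 GB left
drive 3: place 17 GB, 47 GB left
drive 3: place 5 GB, 42 GB left
drive 3: place 6 GB, 36 GB left
drive 4: place 40 GB, 24 GB left
drive 5: place 42 GB, 22 GB left
drive 6: place 42 GB, 22 GB left
drive 6: place 12 GB, 10 GB left
drive 6: place 10 GB, 0 GB left
drive 7: place 48 GB, 16 GB left
drive 7: place 16 GB, 0 GB left
drive 8: place 17 GB, 47 GB left
drive 9: place 48 GB, 16 GB left
9 drives × 64 GB = 576 GB; used 416 GB; unused 160 GB.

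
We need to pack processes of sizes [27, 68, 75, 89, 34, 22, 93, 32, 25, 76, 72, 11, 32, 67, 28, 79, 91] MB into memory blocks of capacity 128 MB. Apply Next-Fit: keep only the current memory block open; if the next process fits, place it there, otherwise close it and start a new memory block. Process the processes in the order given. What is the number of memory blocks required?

Put 27 MB in memory block 1; 101 MB remain.
Put 68 MB in memory block 1; 33 MB remain.
Put 75 MB in memory block 2; 53 MB remain.
Put 89 MB in memory block 3; 39 MB remain.
Put 34 MB in memory block 3; 5 MB remain.
Put 22 MB in memory block 4; 106 MB remain.
Put 93 MB in memory block 4; 13 MB remain.
Put 32 MB in memory block 5; 96 MB remain.
Put 25 MB in memory block 5; 71 MB remain.
Put 76 MB in memory block 6; 52 MB remain.
Put 72 MB in memory block 7; 56 MB remain.
Put 11 MB in memory block 7; 45 MB remain.
Put 32 MB in memory block 7; 13 MB remain.
Put 67 MB in memory block 8; 61 MB remain.
Put 28 MB in memory block 8; 33 MB remain.
Put 79 MB in memory block 9; 49 MB remain.
Put 91 MB in memory block 10; 37 MB remain.
Final memory blocks: [27,68] [75] [89,34] [22,93] [32,25] [76] [72,11,32] [67,28] [79] [91].

10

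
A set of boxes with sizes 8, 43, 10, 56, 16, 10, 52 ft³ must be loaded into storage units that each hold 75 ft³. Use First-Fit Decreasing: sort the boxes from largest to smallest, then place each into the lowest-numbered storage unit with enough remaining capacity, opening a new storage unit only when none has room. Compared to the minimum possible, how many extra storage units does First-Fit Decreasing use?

0

First-Fit Decreasing: [56,16] [52,10,10] [43,8] → 3 storage units.
Total size 195 ft³; any packing needs at least ⌈195/75⌉ = 3 storage units.
So 3 is already optimal.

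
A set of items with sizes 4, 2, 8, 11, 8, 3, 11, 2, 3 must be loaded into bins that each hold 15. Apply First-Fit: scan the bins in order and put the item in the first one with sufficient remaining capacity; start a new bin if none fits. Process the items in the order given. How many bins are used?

4 → bin 1 (remaining 11)
2 → bin 1 (remaining 9)
8 → bin 1 (remaining 1)
11 → bin 2 (remaining 4)
8 → bin 3 (remaining 7)
3 → bin 2 (remaining 1)
11 → bin 4 (remaining 4)
2 → bin 3 (remaining 5)
3 → bin 3 (remaining 2)

4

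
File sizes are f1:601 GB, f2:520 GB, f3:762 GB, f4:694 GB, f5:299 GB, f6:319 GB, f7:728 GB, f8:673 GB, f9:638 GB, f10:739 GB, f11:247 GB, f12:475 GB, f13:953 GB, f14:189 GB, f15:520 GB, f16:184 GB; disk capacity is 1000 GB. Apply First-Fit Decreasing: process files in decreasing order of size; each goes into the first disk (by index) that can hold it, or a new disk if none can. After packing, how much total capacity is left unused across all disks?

Sorted descending: 953, 762, 739, 728, 694, 673, 638, 601, 520, 520, 475, 319, 299, 247, 189, 184.
953 GB → disk 1 (remaining 47 GB)
762 GB → disk 2 (remaining 238 GB)
739 GB → disk 3 (remaining 261 GB)
728 GB → disk 4 (remaining 272 GB)
694 GB → disk 5 (remaining 306 GB)
673 GB → disk 6 (remaining 327 GB)
638 GB → disk 7 (remaining 362 GB)
601 GB → disk 8 (remaining 399 GB)
520 GB → disk 9 (remaining 480 GB)
520 GB → disk 10 (remaining 480 GB)
475 GB → disk 9 (remaining 5 GB)
319 GB → disk 6 (remaining 8 GB)
299 GB → disk 5 (remaining 7 GB)
247 GB → disk 3 (remaining 14 GB)
189 GB → disk 2 (remaining 49 GB)
184 GB → disk 4 (remaining 88 GB)
10 disks × 1000 GB = 10000 GB; used 8541 GB; unused 1459 GB.

1459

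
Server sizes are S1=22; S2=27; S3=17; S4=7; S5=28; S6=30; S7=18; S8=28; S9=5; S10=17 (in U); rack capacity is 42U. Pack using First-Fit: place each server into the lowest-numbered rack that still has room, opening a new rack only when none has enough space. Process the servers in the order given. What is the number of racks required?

Put S1 (22U) in rack 1; 20U remain.
Put S2 (27U) in rack 2; 15U remain.
Put S3 (17U) in rack 1; 3U remain.
Put S4 (7U) in rack 2; 8U remain.
Put S5 (28U) in rack 3; 14U remain.
Put S6 (30U) in rack 4; 12U remain.
Put S7 (18U) in rack 5; 24U remain.
Put S8 (28U) in rack 6; 14U remain.
Put S9 (5U) in rack 2; 3U remain.
Put S10 (17U) in rack 5; 7U remain.
Final racks: [22,17] [27,7,5] [28] [30] [18,17] [28].

6 racks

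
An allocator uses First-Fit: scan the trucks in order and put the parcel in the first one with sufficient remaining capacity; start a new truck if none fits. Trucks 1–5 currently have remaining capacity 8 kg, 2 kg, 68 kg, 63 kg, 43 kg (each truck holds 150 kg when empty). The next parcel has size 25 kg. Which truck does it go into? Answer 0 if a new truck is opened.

Trucks with room: truck 3 (68 kg), truck 4 (63 kg), truck 5 (43 kg).
The first with room is truck 3.

3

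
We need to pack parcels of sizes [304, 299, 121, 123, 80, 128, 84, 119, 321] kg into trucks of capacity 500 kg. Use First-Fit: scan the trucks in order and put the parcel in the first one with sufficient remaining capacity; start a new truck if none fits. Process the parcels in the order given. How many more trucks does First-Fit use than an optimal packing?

First-Fit: [304,121] [299,123] [80,128,84,119] [321] → 4 trucks.
Total size 1579 kg; any packing needs at least ⌈1579/500⌉ = 4 trucks.
So 4 is already optimal.

0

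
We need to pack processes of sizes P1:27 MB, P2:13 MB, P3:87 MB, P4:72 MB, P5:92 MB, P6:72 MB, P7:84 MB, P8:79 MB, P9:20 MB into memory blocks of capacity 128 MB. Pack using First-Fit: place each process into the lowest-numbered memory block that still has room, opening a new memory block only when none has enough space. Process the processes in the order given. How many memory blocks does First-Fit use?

6

P1 (27 MB) → memory block 1 (remaining 101 MB)
P2 (13 MB) → memory block 1 (remaining 88 MB)
P3 (87 MB) → memory block 1 (remaining 1 MB)
P4 (72 MB) → memory block 2 (remaining 56 MB)
P5 (92 MB) → memory block 3 (remaining 36 MB)
P6 (72 MB) → memory block 4 (remaining 56 MB)
P7 (84 MB) → memory block 5 (remaining 44 MB)
P8 (79 MB) → memory block 6 (remaining 49 MB)
P9 (20 MB) → memory block 2 (remaining 36 MB)
Final memory blocks: [27,13,87] [72,20] [92] [72] [84] [79].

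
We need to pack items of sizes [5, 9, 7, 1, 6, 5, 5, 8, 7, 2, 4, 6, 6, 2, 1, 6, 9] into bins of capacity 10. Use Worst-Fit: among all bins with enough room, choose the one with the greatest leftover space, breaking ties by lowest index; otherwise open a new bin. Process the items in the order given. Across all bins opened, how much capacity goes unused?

bin 1: place 5, 5 left
bin 2: place 9, 1 left
bin 3: place 7, 3 left
bin 1: place 1, 4 left
bin 4: place 6, 4 left
bin 5: place 5, 5 left
bin 5: place 5, 0 left
bin 6: place 8, 2 left
bin 7: place 7, 3 left
bin 1: place 2, 2 left
bin 4: place 4, 0 left
bin 8: place 6, 4 left
bin 9: place 6, 4 left
bin 8: place 2, 2 left
bin 9: place 1, 3 left
bin 10: place 6, 4 left
bin 11: place 9, 1 left
11 bins × 10 = 110; used 89; unused 21.

21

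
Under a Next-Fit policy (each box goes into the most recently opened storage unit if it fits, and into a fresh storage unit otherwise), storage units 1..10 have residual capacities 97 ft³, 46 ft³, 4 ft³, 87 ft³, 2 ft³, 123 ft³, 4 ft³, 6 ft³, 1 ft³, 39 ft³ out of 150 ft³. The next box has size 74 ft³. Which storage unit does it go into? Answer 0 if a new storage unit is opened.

0

Next-Fit only looks at storage unit 10, which has 39 ft³ free.
74 ft³ does not fit, so a new storage unit is opened.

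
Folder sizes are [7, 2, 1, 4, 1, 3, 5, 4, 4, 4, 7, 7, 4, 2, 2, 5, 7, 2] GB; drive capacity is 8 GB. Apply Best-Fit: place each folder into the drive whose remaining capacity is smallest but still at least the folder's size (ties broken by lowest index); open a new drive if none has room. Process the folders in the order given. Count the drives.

10

7 GB → drive 1 (remaining 1 GB)
2 GB → drive 2 (remaining 6 GB)
1 GB → drive 1 (remaining 0 GB)
4 GB → drive 2 (remaining 2 GB)
1 GB → drive 2 (remaining 1 GB)
3 GB → drive 3 (remaining 5 GB)
5 GB → drive 3 (remaining 0 GB)
4 GB → drive 4 (remaining 4 GB)
4 GB → drive 4 (remaining 0 GB)
4 GB → drive 5 (remaining 4 GB)
7 GB → drive 6 (remaining 1 GB)
7 GB → drive 7 (remaining 1 GB)
4 GB → drive 5 (remaining 0 GB)
2 GB → drive 8 (remaining 6 GB)
2 GB → drive 8 (remaining 4 GB)
5 GB → drive 9 (remaining 3 GB)
7 GB → drive 10 (remaining 1 GB)
2 GB → drive 9 (remaining 1 GB)
Final drives: [7,1] [2,4,1] [3,5] [4,4] [4,4] [7] [7] [2,2] [5,2] [7].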